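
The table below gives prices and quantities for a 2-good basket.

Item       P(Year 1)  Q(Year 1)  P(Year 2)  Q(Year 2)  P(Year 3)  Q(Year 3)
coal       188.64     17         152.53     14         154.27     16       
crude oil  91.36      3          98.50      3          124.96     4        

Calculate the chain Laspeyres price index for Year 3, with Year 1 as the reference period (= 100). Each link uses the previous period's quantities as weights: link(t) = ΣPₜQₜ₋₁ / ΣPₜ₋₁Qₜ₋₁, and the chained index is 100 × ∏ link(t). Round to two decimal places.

Link Year 1→Year 2:
ΣP(Year 2)Q(Year 1) = 152.53×17 + 98.50×3 = 2593.01 + 295.5 = 2888.51
ΣP(Year 1)Q(Year 1) = 188.64×17 + 91.36×3 = 3206.88 + 274.08 = 3480.96
link = 2888.51/3480.96 = 0.829803
Link Year 2→Year 3:
ΣP(Year 3)Q(Year 2) = 154.27×14 + 124.96×3 = 2159.78 + 374.88 = 2534.66
ΣP(Year 2)Q(Year 2) = 152.53×14 + 98.50×3 = 2135.42 + 295.5 = 2430.92
link = 2534.66/2430.92 = 1.042675
Chained index = 100 × 0.829803 × 1.042675 = 86.5215

86.52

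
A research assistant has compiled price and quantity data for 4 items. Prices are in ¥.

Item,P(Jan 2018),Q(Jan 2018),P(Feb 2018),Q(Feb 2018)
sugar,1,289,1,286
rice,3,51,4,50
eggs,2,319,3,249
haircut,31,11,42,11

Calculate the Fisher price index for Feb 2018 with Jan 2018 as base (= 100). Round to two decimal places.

Laspeyres component (base-period weights):
ΣP(Feb 2018)Q(Jan 2018) = 1×289 + 4×51 + 3×319 + 42×11 = 289 + 204 + 957 + 462 = 1912
ΣP(Jan 2018)Q(Jan 2018) = 1×289 + 3×51 + 2×319 + 31×11 = 289 + 153 + 638 + 341 = 1421
L = 1912 / 1421 × 100 = 134.5531
Paasche component (current-period weights):
ΣP(Feb 2018)Q(Feb 2018) = 1×286 + 4×50 + 3×249 + 42×11 = 286 + 200 + 747 + 462 = 1695
ΣP(Jan 2018)Q(Feb 2018) = 1×286 + 3×50 + 2×249 + 31×11 = 286 + 150 + 498 + 341 = 1275
P = 1695 / 1275 × 100 = 132.9412
Fisher = √(L × P) = √(134.5531 × 132.9412) = 133.7447

133.74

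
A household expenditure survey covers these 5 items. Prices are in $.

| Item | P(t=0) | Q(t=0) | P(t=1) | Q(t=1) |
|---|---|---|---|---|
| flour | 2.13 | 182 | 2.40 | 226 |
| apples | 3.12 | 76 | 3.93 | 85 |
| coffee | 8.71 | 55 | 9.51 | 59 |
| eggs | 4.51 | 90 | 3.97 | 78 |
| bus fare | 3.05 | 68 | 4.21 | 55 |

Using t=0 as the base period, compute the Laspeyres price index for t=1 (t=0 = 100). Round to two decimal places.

Laspeyres price index uses base-period quantities as weights.
ΣP(t=1)·Q(t=0) = 2.40×182 + 3.93×76 + 9.51×55 + 3.97×90 + 4.21×68 = 436.8 + 298.68 + 523.05 + 357.3 + 286.28 = 1902.11
ΣP(t=0)·Q(t=0) = 2.13×182 + 3.12×76 + 8.71×55 + 4.51×90 + 3.05×68 = 387.66 + 237.12 + 479.05 + 405.9 + 207.4 = 1717.13
Index = 1902.11 / 1717.13 × 100 = 110.7726

110.77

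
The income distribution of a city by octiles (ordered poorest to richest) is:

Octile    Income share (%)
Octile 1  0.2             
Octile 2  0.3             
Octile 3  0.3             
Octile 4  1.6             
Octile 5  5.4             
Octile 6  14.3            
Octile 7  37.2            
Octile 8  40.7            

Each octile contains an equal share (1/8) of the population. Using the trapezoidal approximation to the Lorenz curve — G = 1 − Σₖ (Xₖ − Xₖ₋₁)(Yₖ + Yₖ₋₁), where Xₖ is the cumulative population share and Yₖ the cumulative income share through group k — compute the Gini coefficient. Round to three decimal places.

0.642

Cumulative income shares Yₖ: 0.0020, 0.0050, 0.0080, 0.0240, 0.0780, 0.2210, 0.5930, 1.0000
Σ (Xₖ−Xₖ₋₁)(Yₖ+Yₖ₋₁) = (1/8)(0.0020+0.0000) + (1/8)(0.0050+0.0020) + (1/8)(0.0080+0.0050) + (1/8)(0.0240+0.0080) + (1/8)(0.0780+0.0240) + (1/8)(0.2210+0.0780) + (1/8)(0.5930+0.2210) + (1/8)(1.0000+0.5930)
  = 0.0003 + 0.0009 + 0.0016 + 0.0040 + 0.0128 + 0.0374 + 0.1018 + 0.1991 = 0.3578
G = 1 − 0.3578 = 0.6422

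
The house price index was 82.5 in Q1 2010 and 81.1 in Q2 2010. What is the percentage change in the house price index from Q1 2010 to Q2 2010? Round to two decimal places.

Change = (81.1 − 82.5) / 82.5 × 100
       = -1.4 / 82.5 × 100 = -1.6970%

-1.70%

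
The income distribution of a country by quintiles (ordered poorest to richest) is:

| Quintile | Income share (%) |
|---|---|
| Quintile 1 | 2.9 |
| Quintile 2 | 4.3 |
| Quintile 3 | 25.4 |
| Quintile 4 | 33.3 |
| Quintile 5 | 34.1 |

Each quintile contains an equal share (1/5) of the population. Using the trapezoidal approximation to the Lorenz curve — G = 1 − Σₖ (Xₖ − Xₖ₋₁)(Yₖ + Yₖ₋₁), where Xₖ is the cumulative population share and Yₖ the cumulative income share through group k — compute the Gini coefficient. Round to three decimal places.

0.366

Cumulative income shares Yₖ: 0.0290, 0.0720, 0.3260, 0.6590, 1.0000
Σ (Xₖ−Xₖ₋₁)(Yₖ+Yₖ₋₁) = (1/5)(0.0290+0.0000) + (1/5)(0.0720+0.0290) + (1/5)(0.3260+0.0720) + (1/5)(0.6590+0.3260) + (1/5)(1.0000+0.6590)
  = 0.0058 + 0.0202 + 0.0796 + 0.1970 + 0.3318 = 0.6344
G = 1 − 0.6344 = 0.3656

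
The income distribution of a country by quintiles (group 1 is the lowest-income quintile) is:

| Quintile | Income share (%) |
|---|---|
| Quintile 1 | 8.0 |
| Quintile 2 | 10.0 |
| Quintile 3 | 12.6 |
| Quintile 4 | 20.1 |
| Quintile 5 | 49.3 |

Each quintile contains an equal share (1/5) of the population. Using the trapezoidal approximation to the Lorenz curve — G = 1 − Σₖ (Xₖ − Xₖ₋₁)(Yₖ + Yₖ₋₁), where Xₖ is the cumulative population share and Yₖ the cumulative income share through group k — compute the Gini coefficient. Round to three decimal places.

Cumulative income shares Yₖ: 0.0800, 0.1800, 0.3060, 0.5070, 1.0000
Σ (Xₖ−Xₖ₋₁)(Yₖ+Yₖ₋₁) = (1/5)(0.0800+0.0000) + (1/5)(0.1800+0.0800) + (1/5)(0.3060+0.1800) + (1/5)(0.5070+0.3060) + (1/5)(1.0000+0.5070)
  = 0.0160 + 0.0520 + 0.0972 + 0.1626 + 0.3014 = 0.6292
G = 1 − 0.6292 = 0.3708

0.371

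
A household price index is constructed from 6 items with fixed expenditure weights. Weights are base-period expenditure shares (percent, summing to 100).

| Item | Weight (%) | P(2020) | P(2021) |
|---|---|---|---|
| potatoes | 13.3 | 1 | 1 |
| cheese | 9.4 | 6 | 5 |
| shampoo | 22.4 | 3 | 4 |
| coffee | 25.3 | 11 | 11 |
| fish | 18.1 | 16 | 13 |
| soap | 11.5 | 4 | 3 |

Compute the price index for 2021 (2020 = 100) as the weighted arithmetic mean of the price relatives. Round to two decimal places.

99.63

potatoes: 13.3 × (1/1) = 13.3 × 1.000000 = 13.3000
cheese: 9.4 × (5/6) = 9.4 × 0.833333 = 7.8333
shampoo: 22.4 × (4/3) = 22.4 × 1.333333 = 29.8667
coffee: 25.3 × (11/11) = 25.3 × 1.000000 = 25.3000
fish: 18.1 × (13/16) = 18.1 × 0.812500 = 14.7063
soap: 11.5 × (3/4) = 11.5 × 0.750000 = 8.6250
Index = Σ wᵢ·(p₁ᵢ/p₀ᵢ) = 13.3000 + 7.8333 + 29.8667 + 25.3000 + 14.7063 + 8.6250 = 99.6312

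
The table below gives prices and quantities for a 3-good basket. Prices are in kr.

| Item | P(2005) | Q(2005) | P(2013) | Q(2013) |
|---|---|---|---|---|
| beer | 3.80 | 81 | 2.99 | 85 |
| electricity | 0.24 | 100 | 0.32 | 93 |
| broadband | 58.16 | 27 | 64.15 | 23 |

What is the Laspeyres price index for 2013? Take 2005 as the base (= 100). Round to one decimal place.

105.5

Laspeyres price index uses base-period quantities as weights.
ΣP(2013)·Q(2005) = 2.99×81 + 0.32×100 + 64.15×27 = 242.19 + 32 + 1732.05 = 2006.24
ΣP(2005)·Q(2005) = 3.80×81 + 0.24×100 + 58.16×27 = 307.8 + 24 + 1570.32 = 1902.12
Index = 2006.24 / 1902.12 × 100 = 105.4739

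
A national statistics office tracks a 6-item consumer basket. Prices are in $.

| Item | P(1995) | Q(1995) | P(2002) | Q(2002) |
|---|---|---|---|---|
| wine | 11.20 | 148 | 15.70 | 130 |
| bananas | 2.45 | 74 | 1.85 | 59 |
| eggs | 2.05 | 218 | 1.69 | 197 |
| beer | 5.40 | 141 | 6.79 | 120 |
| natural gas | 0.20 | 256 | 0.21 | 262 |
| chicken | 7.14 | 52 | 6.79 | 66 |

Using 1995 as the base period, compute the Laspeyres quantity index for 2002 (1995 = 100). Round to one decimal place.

Laspeyres quantity index uses base-period prices as weights.
ΣP(1995)·Q(2002) = 11.20×130 + 2.45×59 + 2.05×197 + 5.40×120 + 0.20×262 + 7.14×66 = 1456 + 144.55 + 403.85 + 648 + 52.4 + 471.24 = 3176.04
ΣP(1995)·Q(1995) = 11.20×148 + 2.45×74 + 2.05×218 + 5.40×141 + 0.20×256 + 7.14×52 = 1657.6 + 181.3 + 446.9 + 761.4 + 51.2 + 371.28 = 3469.68
Index = 3176.04 / 3469.68 × 100 = 91.5370

91.5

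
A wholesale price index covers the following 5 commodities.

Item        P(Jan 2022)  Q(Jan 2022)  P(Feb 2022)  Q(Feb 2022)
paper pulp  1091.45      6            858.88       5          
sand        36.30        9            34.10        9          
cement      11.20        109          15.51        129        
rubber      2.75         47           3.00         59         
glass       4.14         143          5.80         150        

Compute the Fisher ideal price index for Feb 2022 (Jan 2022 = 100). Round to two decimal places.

Laspeyres component (base-period weights):
ΣP(Feb 2022)Q(Jan 2022) = 858.88×6 + 34.10×9 + 15.51×109 + 3.00×47 + 5.80×143 = 5153.28 + 306.9 + 1690.59 + 141 + 829.4 = 8121.17
ΣP(Jan 2022)Q(Jan 2022) = 1091.45×6 + 36.30×9 + 11.20×109 + 2.75×47 + 4.14×143 = 6548.7 + 326.7 + 1220.8 + 129.25 + 592.02 = 8817.47
L = 8121.17 / 8817.47 × 100 = 92.1032
Paasche component (current-period weights):
ΣP(Feb 2022)Q(Feb 2022) = 858.88×5 + 34.10×9 + 15.51×129 + 3.00×59 + 5.80×150 = 4294.4 + 306.9 + 2000.79 + 177 + 870 = 7649.09
ΣP(Jan 2022)Q(Feb 2022) = 1091.45×5 + 36.30×9 + 11.20×129 + 2.75×59 + 4.14×150 = 5457.25 + 326.7 + 1444.8 + 162.25 + 621 = 8012
P = 7649.09 / 8012 × 100 = 95.4704
Fisher = √(L × P) = √(92.1032 × 95.4704) = 93.7717

93.77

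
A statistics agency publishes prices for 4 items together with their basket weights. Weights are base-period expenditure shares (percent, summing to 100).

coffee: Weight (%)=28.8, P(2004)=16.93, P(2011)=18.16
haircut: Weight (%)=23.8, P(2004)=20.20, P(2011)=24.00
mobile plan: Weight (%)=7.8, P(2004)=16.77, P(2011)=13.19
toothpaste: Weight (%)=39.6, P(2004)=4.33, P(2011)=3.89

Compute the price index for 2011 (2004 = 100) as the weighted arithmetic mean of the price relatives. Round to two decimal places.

coffee: 28.8 × (18.16/16.93) = 28.8 × 1.072652 = 30.8924
haircut: 23.8 × (24.00/20.20) = 23.8 × 1.188119 = 28.2772
mobile plan: 7.8 × (13.19/16.77) = 7.8 × 0.786524 = 6.1349
toothpaste: 39.6 × (3.89/4.33) = 39.6 × 0.898383 = 35.5760
Index = Σ wᵢ·(p₁ᵢ/p₀ᵢ) = 30.8924 + 28.2772 + 6.1349 + 35.5760 = 100.8805

100.88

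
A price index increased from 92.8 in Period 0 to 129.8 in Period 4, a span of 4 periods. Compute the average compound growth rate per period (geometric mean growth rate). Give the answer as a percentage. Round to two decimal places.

8.75%

Growth factor = (129.8/92.8)^(1/4) = (1.398707)^(1/4) = 1.087506
Growth rate = 1.087506 − 1 = 0.087506 = 8.7506%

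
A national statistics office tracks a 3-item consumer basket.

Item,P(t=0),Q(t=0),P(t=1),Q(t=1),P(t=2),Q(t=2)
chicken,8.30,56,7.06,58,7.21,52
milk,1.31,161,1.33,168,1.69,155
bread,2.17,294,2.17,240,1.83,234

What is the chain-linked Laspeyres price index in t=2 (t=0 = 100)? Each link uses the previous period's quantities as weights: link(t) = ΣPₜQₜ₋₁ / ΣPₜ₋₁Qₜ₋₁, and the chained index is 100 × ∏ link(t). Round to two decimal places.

Link t=0→t=1:
ΣP(t=1)Q(t=0) = 7.06×56 + 1.33×161 + 2.17×294 = 395.36 + 214.13 + 637.98 = 1247.47
ΣP(t=0)Q(t=0) = 8.30×56 + 1.31×161 + 2.17×294 = 464.8 + 210.91 + 637.98 = 1313.69
link = 1247.47/1313.69 = 0.949592
Link t=1→t=2:
ΣP(t=2)Q(t=1) = 7.21×58 + 1.69×168 + 1.83×240 = 418.18 + 283.92 + 439.2 = 1141.3
ΣP(t=1)Q(t=1) = 7.06×58 + 1.33×168 + 2.17×240 = 409.48 + 223.44 + 520.8 = 1153.72
link = 1141.3/1153.72 = 0.989235
Chained index = 100 × 0.949592 × 0.989235 = 93.9370

93.94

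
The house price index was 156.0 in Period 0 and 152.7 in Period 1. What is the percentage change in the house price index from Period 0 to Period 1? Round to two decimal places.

Change = (152.7 − 156.0) / 156.0 × 100
       = -3.3 / 156.0 × 100 = -2.1154%

-2.12%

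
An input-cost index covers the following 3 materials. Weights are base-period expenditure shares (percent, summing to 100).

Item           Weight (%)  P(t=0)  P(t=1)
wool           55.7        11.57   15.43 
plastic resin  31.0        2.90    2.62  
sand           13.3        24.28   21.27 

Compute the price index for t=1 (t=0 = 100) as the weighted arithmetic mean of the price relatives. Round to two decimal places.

113.94

wool: 55.7 × (15.43/11.57) = 55.7 × 1.333621 = 74.2827
plastic resin: 31.0 × (2.62/2.90) = 31.0 × 0.903448 = 28.0069
sand: 13.3 × (21.27/24.28) = 13.3 × 0.876030 = 11.6512
Index = Σ wᵢ·(p₁ᵢ/p₀ᵢ) = 74.2827 + 28.0069 + 11.6512 = 113.9408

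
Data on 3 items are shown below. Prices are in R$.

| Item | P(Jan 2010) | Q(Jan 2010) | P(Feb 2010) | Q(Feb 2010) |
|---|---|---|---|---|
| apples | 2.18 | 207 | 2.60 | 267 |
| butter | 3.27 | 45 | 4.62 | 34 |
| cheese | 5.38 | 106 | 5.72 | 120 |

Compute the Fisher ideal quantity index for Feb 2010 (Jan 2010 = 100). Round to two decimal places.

114.13

Laspeyres component (base-period weights):
ΣP(Jan 2010)Q(Feb 2010) = 2.18×267 + 3.27×34 + 5.38×120 = 582.06 + 111.18 + 645.6 = 1338.84
ΣP(Jan 2010)Q(Jan 2010) = 2.18×207 + 3.27×45 + 5.38×106 = 451.26 + 147.15 + 570.28 = 1168.69
L = 1338.84 / 1168.69 × 100 = 114.5590
Paasche component (current-period weights):
ΣP(Feb 2010)Q(Feb 2010) = 2.60×267 + 4.62×34 + 5.72×120 = 694.2 + 157.08 + 686.4 = 1537.68
ΣP(Feb 2010)Q(Jan 2010) = 2.60×207 + 4.62×45 + 5.72×106 = 538.2 + 207.9 + 606.32 = 1352.42
P = 1537.68 / 1352.42 × 100 = 113.6984
Fisher = √(L × P) = √(114.5590 × 113.6984) = 114.1279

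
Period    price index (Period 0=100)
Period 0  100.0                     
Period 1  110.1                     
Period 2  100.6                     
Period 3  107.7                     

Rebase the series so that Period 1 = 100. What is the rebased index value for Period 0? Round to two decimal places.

90.83

Rebased(Period 0) = 100.0 / 110.1 × 100 = 90.8265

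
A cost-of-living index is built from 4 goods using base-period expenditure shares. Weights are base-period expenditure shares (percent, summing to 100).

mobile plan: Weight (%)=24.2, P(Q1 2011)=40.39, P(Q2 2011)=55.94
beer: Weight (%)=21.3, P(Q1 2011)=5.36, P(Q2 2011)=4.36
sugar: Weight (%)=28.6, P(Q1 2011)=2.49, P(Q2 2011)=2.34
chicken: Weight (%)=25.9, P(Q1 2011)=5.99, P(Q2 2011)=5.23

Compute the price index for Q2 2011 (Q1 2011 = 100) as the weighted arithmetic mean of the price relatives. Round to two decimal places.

100.33

mobile plan: 24.2 × (55.94/40.39) = 24.2 × 1.384996 = 33.5169
beer: 21.3 × (4.36/5.36) = 21.3 × 0.813433 = 17.3261
sugar: 28.6 × (2.34/2.49) = 28.6 × 0.939759 = 26.8771
chicken: 25.9 × (5.23/5.99) = 25.9 × 0.873122 = 22.6139
Index = Σ wᵢ·(p₁ᵢ/p₀ᵢ) = 33.5169 + 17.3261 + 26.8771 + 22.6139 = 100.3340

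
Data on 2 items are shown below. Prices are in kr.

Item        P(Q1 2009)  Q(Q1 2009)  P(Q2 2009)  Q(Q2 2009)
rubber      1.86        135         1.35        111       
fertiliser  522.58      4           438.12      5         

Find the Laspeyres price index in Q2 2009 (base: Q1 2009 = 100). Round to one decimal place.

Laspeyres price index uses base-period quantities as weights.
ΣP(Q2 2009)·Q(Q1 2009) = 1.35×135 + 438.12×4 = 182.25 + 1752.48 = 1934.73
ΣP(Q1 2009)·Q(Q1 2009) = 1.86×135 + 522.58×4 = 251.1 + 2090.32 = 2341.42
Index = 1934.73 / 2341.42 × 100 = 82.6306

82.6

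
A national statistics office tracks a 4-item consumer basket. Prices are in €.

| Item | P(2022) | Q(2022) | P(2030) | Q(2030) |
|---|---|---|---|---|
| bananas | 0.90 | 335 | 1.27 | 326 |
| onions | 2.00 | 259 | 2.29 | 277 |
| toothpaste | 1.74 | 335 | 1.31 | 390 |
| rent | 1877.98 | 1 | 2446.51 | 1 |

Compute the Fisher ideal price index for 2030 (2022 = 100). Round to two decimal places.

Laspeyres component (base-period weights):
ΣP(2030)Q(2022) = 1.27×335 + 2.29×259 + 1.31×335 + 2446.51×1 = 425.45 + 593.11 + 438.85 + 2446.51 = 3903.92
ΣP(2022)Q(2022) = 0.90×335 + 2.00×259 + 1.74×335 + 1877.98×1 = 301.5 + 518 + 582.9 + 1877.98 = 3280.38
L = 3903.92 / 3280.38 × 100 = 119.0082
Paasche component (current-period weights):
ΣP(2030)Q(2030) = 1.27×326 + 2.29×277 + 1.31×390 + 2446.51×1 = 414.02 + 634.33 + 510.9 + 2446.51 = 4005.76
ΣP(2022)Q(2030) = 0.90×326 + 2.00×277 + 1.74×390 + 1877.98×1 = 293.4 + 554 + 678.6 + 1877.98 = 3403.98
P = 4005.76 / 3403.98 × 100 = 117.6787
Fisher = √(L × P) = √(119.0082 × 117.6787) = 118.3416

118.34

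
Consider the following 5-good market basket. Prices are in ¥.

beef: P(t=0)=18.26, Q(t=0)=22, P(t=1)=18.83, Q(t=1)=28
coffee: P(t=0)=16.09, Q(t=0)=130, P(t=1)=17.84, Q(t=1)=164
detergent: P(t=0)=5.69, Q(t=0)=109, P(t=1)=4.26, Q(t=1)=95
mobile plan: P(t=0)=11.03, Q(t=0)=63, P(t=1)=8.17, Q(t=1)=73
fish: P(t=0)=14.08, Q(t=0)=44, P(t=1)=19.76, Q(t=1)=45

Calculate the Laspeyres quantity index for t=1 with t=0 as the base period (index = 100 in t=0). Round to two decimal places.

Laspeyres quantity index uses base-period prices as weights.
ΣP(t=0)·Q(t=1) = 18.26×28 + 16.09×164 + 5.69×95 + 11.03×73 + 14.08×45 = 511.28 + 2638.76 + 540.55 + 805.19 + 633.6 = 5129.38
ΣP(t=0)·Q(t=0) = 18.26×22 + 16.09×130 + 5.69×109 + 11.03×63 + 14.08×44 = 401.72 + 2091.7 + 620.21 + 694.89 + 619.52 = 4428.04
Index = 5129.38 / 4428.04 × 100 = 115.8386

115.84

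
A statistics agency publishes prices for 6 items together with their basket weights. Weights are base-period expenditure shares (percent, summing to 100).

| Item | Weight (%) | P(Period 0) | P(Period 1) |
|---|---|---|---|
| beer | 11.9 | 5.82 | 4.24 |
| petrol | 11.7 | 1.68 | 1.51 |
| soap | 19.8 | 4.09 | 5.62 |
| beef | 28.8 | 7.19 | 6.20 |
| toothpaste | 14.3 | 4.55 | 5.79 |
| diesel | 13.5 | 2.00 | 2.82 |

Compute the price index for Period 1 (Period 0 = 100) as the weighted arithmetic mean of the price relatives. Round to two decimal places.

108.46

beer: 11.9 × (4.24/5.82) = 11.9 × 0.728522 = 8.6694
petrol: 11.7 × (1.51/1.68) = 11.7 × 0.898810 = 10.5161
soap: 19.8 × (5.62/4.09) = 19.8 × 1.374083 = 27.2068
beef: 28.8 × (6.20/7.19) = 28.8 × 0.862309 = 24.8345
toothpaste: 14.3 × (5.79/4.55) = 14.3 × 1.272527 = 18.1971
diesel: 13.5 × (2.82/2.00) = 13.5 × 1.410000 = 19.0350
Index = Σ wᵢ·(p₁ᵢ/p₀ᵢ) = 8.6694 + 10.5161 + 27.2068 + 24.8345 + 18.1971 + 19.0350 = 108.4590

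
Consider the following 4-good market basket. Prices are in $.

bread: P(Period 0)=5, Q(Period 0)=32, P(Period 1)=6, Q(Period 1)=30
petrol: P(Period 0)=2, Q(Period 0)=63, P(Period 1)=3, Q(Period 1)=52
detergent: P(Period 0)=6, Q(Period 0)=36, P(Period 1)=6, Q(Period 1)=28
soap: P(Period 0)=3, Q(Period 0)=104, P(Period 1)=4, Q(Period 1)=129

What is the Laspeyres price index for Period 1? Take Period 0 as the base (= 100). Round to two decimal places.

Laspeyres price index uses base-period quantities as weights.
ΣP(Period 1)·Q(Period 0) = 6×32 + 3×63 + 6×36 + 4×104 = 192 + 189 + 216 + 416 = 1013
ΣP(Period 0)·Q(Period 0) = 5×32 + 2×63 + 6×36 + 3×104 = 160 + 126 + 216 + 312 = 814
Index = 1013 / 814 × 100 = 124.4472

124.45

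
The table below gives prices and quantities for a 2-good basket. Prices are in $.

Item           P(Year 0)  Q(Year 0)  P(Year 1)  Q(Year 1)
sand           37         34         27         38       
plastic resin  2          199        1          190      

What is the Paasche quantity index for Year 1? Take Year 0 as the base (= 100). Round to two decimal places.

108.86

Paasche quantity index uses current-period prices as weights.
ΣP(Year 1)·Q(Year 1) = 27×38 + 1×190 = 1026 + 190 = 1216
ΣP(Year 1)·Q(Year 0) = 27×34 + 1×199 = 918 + 199 = 1117
Index = 1216 / 1117 × 100 = 108.8630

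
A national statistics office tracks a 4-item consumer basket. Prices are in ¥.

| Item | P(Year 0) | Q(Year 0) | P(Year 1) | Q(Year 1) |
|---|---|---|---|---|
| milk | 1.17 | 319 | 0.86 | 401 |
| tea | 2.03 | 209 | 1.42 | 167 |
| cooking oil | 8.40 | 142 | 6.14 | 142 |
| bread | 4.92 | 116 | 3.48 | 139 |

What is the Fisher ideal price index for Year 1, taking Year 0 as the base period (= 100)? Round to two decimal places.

Laspeyres component (base-period weights):
ΣP(Year 1)Q(Year 0) = 0.86×319 + 1.42×209 + 6.14×142 + 3.48×116 = 274.34 + 296.78 + 871.88 + 403.68 = 1846.68
ΣP(Year 0)Q(Year 0) = 1.17×319 + 2.03×209 + 8.40×142 + 4.92×116 = 373.23 + 424.27 + 1192.8 + 570.72 = 2561.02
L = 1846.68 / 2561.02 × 100 = 72.1072
Paasche component (current-period weights):
ΣP(Year 1)Q(Year 1) = 0.86×401 + 1.42×167 + 6.14×142 + 3.48×139 = 344.86 + 237.14 + 871.88 + 483.72 = 1937.6
ΣP(Year 0)Q(Year 1) = 1.17×401 + 2.03×167 + 8.40×142 + 4.92×139 = 469.17 + 339.01 + 1192.8 + 683.88 = 2684.86
P = 1937.6 / 2684.86 × 100 = 72.1676
Fisher = √(L × P) = √(72.1072 × 72.1676) = 72.1374

72.14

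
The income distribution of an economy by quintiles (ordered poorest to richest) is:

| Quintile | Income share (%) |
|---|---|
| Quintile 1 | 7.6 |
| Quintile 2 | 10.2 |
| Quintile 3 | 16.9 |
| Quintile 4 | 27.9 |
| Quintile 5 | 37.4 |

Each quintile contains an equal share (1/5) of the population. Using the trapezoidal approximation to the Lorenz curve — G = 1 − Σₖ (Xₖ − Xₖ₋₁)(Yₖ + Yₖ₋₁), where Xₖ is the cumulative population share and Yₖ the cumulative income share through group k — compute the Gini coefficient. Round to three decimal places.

0.309

Cumulative income shares Yₖ: 0.0760, 0.1780, 0.3470, 0.6260, 1.0000
Σ (Xₖ−Xₖ₋₁)(Yₖ+Yₖ₋₁) = (1/5)(0.0760+0.0000) + (1/5)(0.1780+0.0760) + (1/5)(0.3470+0.1780) + (1/5)(0.6260+0.3470) + (1/5)(1.0000+0.6260)
  = 0.0152 + 0.0508 + 0.1050 + 0.1946 + 0.3252 = 0.6908
G = 1 − 0.6908 = 0.3092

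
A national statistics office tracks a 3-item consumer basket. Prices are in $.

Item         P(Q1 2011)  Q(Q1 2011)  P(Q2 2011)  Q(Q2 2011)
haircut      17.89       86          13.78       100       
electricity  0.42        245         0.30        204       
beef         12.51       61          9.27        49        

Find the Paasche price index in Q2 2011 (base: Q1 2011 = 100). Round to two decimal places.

Paasche price index uses current-period quantities as weights.
ΣP(Q2 2011)·Q(Q2 2011) = 13.78×100 + 0.30×204 + 9.27×49 = 1378 + 61.2 + 454.23 = 1893.43
ΣP(Q1 2011)·Q(Q2 2011) = 17.89×100 + 0.42×204 + 12.51×49 = 1789 + 85.68 + 612.99 = 2487.67
Index = 1893.43 / 2487.67 × 100 = 76.1126

76.11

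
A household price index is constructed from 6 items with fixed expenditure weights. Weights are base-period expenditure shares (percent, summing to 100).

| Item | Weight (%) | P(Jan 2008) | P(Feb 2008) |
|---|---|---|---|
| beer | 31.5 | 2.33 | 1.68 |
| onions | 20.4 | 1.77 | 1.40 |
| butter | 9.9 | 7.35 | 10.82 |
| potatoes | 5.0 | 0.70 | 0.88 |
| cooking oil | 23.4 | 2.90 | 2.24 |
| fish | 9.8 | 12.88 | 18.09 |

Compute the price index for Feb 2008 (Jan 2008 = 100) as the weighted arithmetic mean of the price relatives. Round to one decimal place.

91.5

beer: 31.5 × (1.68/2.33) = 31.5 × 0.721030 = 22.7124
onions: 20.4 × (1.40/1.77) = 20.4 × 0.790960 = 16.1356
butter: 9.9 × (10.82/7.35) = 9.9 × 1.472109 = 14.5739
potatoes: 5.0 × (0.88/0.70) = 5.0 × 1.257143 = 6.2857
cooking oil: 23.4 × (2.24/2.90) = 23.4 × 0.772414 = 18.0745
fish: 9.8 × (18.09/12.88) = 9.8 × 1.404503 = 13.7641
Index = Σ wᵢ·(p₁ᵢ/p₀ᵢ) = 22.7124 + 16.1356 + 14.5739 + 6.2857 + 18.0745 + 13.7641 = 91.5462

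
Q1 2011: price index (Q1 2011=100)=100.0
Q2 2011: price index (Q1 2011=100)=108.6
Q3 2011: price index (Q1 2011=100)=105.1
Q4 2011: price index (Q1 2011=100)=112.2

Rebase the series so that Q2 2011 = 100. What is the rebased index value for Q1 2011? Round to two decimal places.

92.08

Rebased(Q1 2011) = 100.0 / 108.6 × 100 = 92.0810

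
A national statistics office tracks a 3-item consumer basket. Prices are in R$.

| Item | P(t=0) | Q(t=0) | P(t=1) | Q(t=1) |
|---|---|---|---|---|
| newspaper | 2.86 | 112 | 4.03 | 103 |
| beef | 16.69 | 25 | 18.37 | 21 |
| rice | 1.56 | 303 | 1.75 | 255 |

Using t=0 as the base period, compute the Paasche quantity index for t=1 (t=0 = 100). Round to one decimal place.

Paasche quantity index uses current-period prices as weights.
ΣP(t=1)·Q(t=1) = 4.03×103 + 18.37×21 + 1.75×255 = 415.09 + 385.77 + 446.25 = 1247.11
ΣP(t=1)·Q(t=0) = 4.03×112 + 18.37×25 + 1.75×303 = 451.36 + 459.25 + 530.25 = 1440.86
Index = 1247.11 / 1440.86 × 100 = 86.5532

86.6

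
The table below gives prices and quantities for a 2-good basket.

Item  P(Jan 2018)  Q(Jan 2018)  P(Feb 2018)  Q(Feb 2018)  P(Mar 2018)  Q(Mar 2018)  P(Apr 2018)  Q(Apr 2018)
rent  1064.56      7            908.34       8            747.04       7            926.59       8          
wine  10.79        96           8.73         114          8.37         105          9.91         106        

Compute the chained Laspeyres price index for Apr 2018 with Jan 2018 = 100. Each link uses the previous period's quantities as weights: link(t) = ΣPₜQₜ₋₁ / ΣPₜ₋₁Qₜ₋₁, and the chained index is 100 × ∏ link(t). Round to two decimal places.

87.64

Link Jan 2018→Feb 2018:
ΣP(Feb 2018)Q(Jan 2018) = 908.34×7 + 8.73×96 = 6358.38 + 838.08 = 7196.46
ΣP(Jan 2018)Q(Jan 2018) = 1064.56×7 + 10.79×96 = 7451.92 + 1035.84 = 8487.76
link = 7196.46/8487.76 = 0.847863
Link Feb 2018→Mar 2018:
ΣP(Mar 2018)Q(Feb 2018) = 747.04×8 + 8.37×114 = 5976.32 + 954.18 = 6930.5
ΣP(Feb 2018)Q(Feb 2018) = 908.34×8 + 8.73×114 = 7266.72 + 995.22 = 8261.94
link = 6930.5/8261.94 = 0.838847
Link Mar 2018→Apr 2018:
ΣP(Apr 2018)Q(Mar 2018) = 926.59×7 + 9.91×105 = 6486.13 + 1040.55 = 7526.68
ΣP(Mar 2018)Q(Mar 2018) = 747.04×7 + 8.37×105 = 5229.28 + 878.85 = 6108.13
link = 7526.68/6108.13 = 1.232240
Chained index = 100 × 0.847863 × 0.838847 × 1.232240 = 87.6402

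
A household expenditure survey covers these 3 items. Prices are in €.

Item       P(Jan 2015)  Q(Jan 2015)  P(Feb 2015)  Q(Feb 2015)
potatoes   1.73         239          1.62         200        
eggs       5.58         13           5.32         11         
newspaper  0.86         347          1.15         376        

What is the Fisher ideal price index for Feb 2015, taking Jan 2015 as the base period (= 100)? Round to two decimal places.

110.28

Laspeyres component (base-period weights):
ΣP(Feb 2015)Q(Jan 2015) = 1.62×239 + 5.32×13 + 1.15×347 = 387.18 + 69.16 + 399.05 = 855.39
ΣP(Jan 2015)Q(Jan 2015) = 1.73×239 + 5.58×13 + 0.86×347 = 413.47 + 72.54 + 298.42 = 784.43
L = 855.39 / 784.43 × 100 = 109.0461
Paasche component (current-period weights):
ΣP(Feb 2015)Q(Feb 2015) = 1.62×200 + 5.32×11 + 1.15×376 = 324 + 58.52 + 432.4 = 814.92
ΣP(Jan 2015)Q(Feb 2015) = 1.73×200 + 5.58×11 + 0.86×376 = 346 + 61.38 + 323.36 = 730.74
P = 814.92 / 730.74 × 100 = 111.5198
Fisher = √(L × P) = √(109.0461 × 111.5198) = 110.2760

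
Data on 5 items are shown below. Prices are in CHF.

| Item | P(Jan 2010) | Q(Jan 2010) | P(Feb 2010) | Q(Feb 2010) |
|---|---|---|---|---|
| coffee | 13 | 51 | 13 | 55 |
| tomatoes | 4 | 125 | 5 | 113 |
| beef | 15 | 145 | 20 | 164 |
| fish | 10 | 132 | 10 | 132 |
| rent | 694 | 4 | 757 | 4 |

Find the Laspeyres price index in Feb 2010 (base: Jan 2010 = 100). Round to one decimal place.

114.8

Laspeyres price index uses base-period quantities as weights.
ΣP(Feb 2010)·Q(Jan 2010) = 13×51 + 5×125 + 20×145 + 10×132 + 757×4 = 663 + 625 + 2900 + 1320 + 3028 = 8536
ΣP(Jan 2010)·Q(Jan 2010) = 13×51 + 4×125 + 15×145 + 10×132 + 694×4 = 663 + 500 + 2175 + 1320 + 2776 = 7434
Index = 8536 / 7434 × 100 = 114.8238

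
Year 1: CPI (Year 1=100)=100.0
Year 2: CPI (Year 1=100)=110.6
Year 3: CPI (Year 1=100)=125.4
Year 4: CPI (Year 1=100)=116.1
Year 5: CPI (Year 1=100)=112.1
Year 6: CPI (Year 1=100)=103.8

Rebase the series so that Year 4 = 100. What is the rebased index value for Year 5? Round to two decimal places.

96.55

Rebased(Year 5) = 112.1 / 116.1 × 100 = 96.5547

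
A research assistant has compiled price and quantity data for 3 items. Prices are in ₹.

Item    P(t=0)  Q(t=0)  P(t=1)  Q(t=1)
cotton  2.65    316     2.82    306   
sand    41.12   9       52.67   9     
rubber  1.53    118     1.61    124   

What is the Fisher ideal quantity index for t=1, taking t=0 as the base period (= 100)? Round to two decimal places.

Laspeyres component (base-period weights):
ΣP(t=0)Q(t=1) = 2.65×306 + 41.12×9 + 1.53×124 = 810.9 + 370.08 + 189.72 = 1370.7
ΣP(t=0)Q(t=0) = 2.65×316 + 41.12×9 + 1.53×118 = 837.4 + 370.08 + 180.54 = 1388.02
L = 1370.7 / 1388.02 × 100 = 98.7522
Paasche component (current-period weights):
ΣP(t=1)Q(t=1) = 2.82×306 + 52.67×9 + 1.61×124 = 862.92 + 474.03 + 199.64 = 1536.59
ΣP(t=1)Q(t=0) = 2.82×316 + 52.67×9 + 1.61×118 = 891.12 + 474.03 + 189.98 = 1555.13
P = 1536.59 / 1555.13 × 100 = 98.8078
Fisher = √(L × P) = √(98.7522 × 98.8078) = 98.7800

98.78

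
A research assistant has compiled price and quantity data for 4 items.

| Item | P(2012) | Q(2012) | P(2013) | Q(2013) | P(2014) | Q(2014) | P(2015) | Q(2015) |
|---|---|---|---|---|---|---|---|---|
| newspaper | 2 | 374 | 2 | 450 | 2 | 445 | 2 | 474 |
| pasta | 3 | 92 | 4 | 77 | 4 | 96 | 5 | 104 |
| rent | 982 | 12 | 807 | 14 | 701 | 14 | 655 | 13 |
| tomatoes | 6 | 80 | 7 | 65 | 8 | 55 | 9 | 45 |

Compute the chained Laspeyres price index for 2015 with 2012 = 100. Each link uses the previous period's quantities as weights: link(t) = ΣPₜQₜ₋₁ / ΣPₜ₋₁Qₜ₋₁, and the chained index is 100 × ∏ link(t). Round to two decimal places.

Link 2012→2013:
ΣP(2013)Q(2012) = 2×374 + 4×92 + 807×12 + 7×80 = 748 + 368 + 9684 + 560 = 11360
ΣP(2012)Q(2012) = 2×374 + 3×92 + 982×12 + 6×80 = 748 + 276 + 11784 + 480 = 13288
link = 11360/13288 = 0.854907
Link 2013→2014:
ΣP(2014)Q(2013) = 2×450 + 4×77 + 701×14 + 8×65 = 900 + 308 + 9814 + 520 = 11542
ΣP(2013)Q(2013) = 2×450 + 4×77 + 807×14 + 7×65 = 900 + 308 + 11298 + 455 = 12961
link = 11542/12961 = 0.890518
Link 2014→2015:
ΣP(2015)Q(2014) = 2×445 + 5×96 + 655×14 + 9×55 = 890 + 480 + 9170 + 495 = 11035
ΣP(2014)Q(2014) = 2×445 + 4×96 + 701×14 + 8×55 = 890 + 384 + 9814 + 440 = 11528
link = 11035/11528 = 0.957235
Chained index = 100 × 0.854907 × 0.890518 × 0.957235 = 72.8752

72.88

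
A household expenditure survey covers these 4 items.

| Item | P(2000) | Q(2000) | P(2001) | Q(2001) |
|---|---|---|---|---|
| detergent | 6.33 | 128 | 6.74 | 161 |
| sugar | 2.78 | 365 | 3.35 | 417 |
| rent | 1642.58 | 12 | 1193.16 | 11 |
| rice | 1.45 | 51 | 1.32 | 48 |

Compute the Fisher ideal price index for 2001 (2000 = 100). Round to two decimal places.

Laspeyres component (base-period weights):
ΣP(2001)Q(2000) = 6.74×128 + 3.35×365 + 1193.16×12 + 1.32×51 = 862.72 + 1222.75 + 14317.92 + 67.32 = 16470.71
ΣP(2000)Q(2000) = 6.33×128 + 2.78×365 + 1642.58×12 + 1.45×51 = 810.24 + 1014.7 + 19710.96 + 73.95 = 21609.85
L = 16470.71 / 21609.85 × 100 = 76.2185
Paasche component (current-period weights):
ΣP(2001)Q(2001) = 6.74×161 + 3.35×417 + 1193.16×11 + 1.32×48 = 1085.14 + 1396.95 + 13124.76 + 63.36 = 15670.21
ΣP(2000)Q(2001) = 6.33×161 + 2.78×417 + 1642.58×11 + 1.45×48 = 1019.13 + 1159.26 + 18068.38 + 69.6 = 20316.37
P = 15670.21 / 20316.37 × 100 = 77.1310
Fisher = √(L × P) = √(76.2185 × 77.1310) = 76.6734

76.67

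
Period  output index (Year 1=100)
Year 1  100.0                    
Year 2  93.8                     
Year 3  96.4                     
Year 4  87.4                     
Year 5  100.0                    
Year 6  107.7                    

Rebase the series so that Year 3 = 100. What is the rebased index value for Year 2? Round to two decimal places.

Rebased(Year 2) = 93.8 / 96.4 × 100 = 97.3029

97.30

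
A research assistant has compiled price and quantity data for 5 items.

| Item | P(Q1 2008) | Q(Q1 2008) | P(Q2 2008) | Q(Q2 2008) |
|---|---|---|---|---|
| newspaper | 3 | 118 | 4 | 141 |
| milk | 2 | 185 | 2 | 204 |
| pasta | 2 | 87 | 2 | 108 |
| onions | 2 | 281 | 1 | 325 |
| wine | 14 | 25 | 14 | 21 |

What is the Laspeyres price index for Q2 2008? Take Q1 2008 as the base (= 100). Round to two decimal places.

Laspeyres price index uses base-period quantities as weights.
ΣP(Q2 2008)·Q(Q1 2008) = 4×118 + 2×185 + 2×87 + 1×281 + 14×25 = 472 + 370 + 174 + 281 + 350 = 1647
ΣP(Q1 2008)·Q(Q1 2008) = 3×118 + 2×185 + 2×87 + 2×281 + 14×25 = 354 + 370 + 174 + 562 + 350 = 1810
Index = 1647 / 1810 × 100 = 90.9945

90.99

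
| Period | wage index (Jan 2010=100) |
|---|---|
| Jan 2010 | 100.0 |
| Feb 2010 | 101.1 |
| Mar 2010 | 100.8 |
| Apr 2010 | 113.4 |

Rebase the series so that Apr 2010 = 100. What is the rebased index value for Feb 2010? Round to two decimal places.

89.15

Rebased(Feb 2010) = 101.1 / 113.4 × 100 = 89.1534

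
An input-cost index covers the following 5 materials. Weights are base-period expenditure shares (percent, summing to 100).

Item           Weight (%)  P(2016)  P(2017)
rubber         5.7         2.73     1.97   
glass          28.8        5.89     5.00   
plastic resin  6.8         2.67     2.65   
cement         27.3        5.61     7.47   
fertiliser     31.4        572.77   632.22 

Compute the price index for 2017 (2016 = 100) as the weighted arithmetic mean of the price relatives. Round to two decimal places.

rubber: 5.7 × (1.97/2.73) = 5.7 × 0.721612 = 4.1132
glass: 28.8 × (5.00/5.89) = 28.8 × 0.848896 = 24.4482
plastic resin: 6.8 × (2.65/2.67) = 6.8 × 0.992509 = 6.7491
cement: 27.3 × (7.47/5.61) = 27.3 × 1.331551 = 36.3513
fertiliser: 31.4 × (632.22/572.77) = 31.4 × 1.103794 = 34.6591
Index = Σ wᵢ·(p₁ᵢ/p₀ᵢ) = 4.1132 + 24.4482 + 6.7491 + 36.3513 + 34.6591 = 106.3209

106.32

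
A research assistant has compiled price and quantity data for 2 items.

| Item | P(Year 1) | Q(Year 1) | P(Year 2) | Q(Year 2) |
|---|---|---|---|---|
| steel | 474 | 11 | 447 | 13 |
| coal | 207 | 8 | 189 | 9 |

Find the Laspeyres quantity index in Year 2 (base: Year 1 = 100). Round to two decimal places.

116.81

Laspeyres quantity index uses base-period prices as weights.
ΣP(Year 1)·Q(Year 2) = 474×13 + 207×9 = 6162 + 1863 = 8025
ΣP(Year 1)·Q(Year 1) = 474×11 + 207×8 = 5214 + 1656 = 6870
Index = 8025 / 6870 × 100 = 116.8122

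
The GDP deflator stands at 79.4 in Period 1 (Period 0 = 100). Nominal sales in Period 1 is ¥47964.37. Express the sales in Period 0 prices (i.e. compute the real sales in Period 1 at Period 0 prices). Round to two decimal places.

60408.53

Real = Nominal ÷ (Index/100) = 47964.37 ÷ (79.4/100)
     = 47964.37 ÷ 0.794 = 60408.5264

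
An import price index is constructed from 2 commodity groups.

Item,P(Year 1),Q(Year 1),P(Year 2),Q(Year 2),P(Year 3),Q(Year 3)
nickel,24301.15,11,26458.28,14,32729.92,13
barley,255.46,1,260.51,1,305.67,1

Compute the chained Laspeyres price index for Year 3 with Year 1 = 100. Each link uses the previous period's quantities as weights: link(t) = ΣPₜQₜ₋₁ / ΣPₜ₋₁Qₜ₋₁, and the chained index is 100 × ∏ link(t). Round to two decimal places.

Link Year 1→Year 2:
ΣP(Year 2)Q(Year 1) = 26458.28×11 + 260.51×1 = 291041.08 + 260.51 = 291301.59
ΣP(Year 1)Q(Year 1) = 24301.15×11 + 255.46×1 = 267312.65 + 255.46 = 267568.11
link = 291301.59/267568.11 = 1.088701
Link Year 2→Year 3:
ΣP(Year 3)Q(Year 2) = 32729.92×14 + 305.67×1 = 458218.88 + 305.67 = 458524.55
ΣP(Year 2)Q(Year 2) = 26458.28×14 + 260.51×1 = 370415.92 + 260.51 = 370676.43
link = 458524.55/370676.43 = 1.236994
Chained index = 100 × 1.088701 × 1.236994 = 134.6716

134.67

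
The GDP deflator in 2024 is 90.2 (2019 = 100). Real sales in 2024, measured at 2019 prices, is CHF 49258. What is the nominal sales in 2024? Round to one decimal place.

Nominal = Real × (Index/100) = 49258 × (90.2/100)
        = 49258 × 0.902 = 44430.7160

44430.7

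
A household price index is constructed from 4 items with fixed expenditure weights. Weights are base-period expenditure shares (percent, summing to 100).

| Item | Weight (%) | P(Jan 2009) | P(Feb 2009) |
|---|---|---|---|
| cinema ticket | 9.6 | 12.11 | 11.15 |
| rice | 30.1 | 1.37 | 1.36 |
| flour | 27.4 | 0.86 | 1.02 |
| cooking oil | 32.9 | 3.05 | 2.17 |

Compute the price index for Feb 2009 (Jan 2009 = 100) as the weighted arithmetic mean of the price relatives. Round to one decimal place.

94.6

cinema ticket: 9.6 × (11.15/12.11) = 9.6 × 0.920727 = 8.8390
rice: 30.1 × (1.36/1.37) = 30.1 × 0.992701 = 29.8803
flour: 27.4 × (1.02/0.86) = 27.4 × 1.186047 = 32.4977
cooking oil: 32.9 × (2.17/3.05) = 32.9 × 0.711475 = 23.4075
Index = Σ wᵢ·(p₁ᵢ/p₀ᵢ) = 8.8390 + 29.8803 + 32.4977 + 23.4075 = 94.6245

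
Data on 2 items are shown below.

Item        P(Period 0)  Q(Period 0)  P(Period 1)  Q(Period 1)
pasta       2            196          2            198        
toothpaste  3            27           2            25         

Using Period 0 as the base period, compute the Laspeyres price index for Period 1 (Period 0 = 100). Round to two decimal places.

Laspeyres price index uses base-period quantities as weights.
ΣP(Period 1)·Q(Period 0) = 2×196 + 2×27 = 392 + 54 = 446
ΣP(Period 0)·Q(Period 0) = 2×196 + 3×27 = 392 + 81 = 473
Index = 446 / 473 × 100 = 94.2918

94.29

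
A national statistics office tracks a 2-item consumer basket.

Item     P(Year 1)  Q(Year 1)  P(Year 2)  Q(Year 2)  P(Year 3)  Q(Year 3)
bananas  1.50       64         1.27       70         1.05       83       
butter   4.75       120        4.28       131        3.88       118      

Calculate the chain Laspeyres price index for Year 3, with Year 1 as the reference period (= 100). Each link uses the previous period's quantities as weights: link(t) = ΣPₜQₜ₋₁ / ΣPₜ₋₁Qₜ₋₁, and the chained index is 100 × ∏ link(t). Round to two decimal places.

80.00

Link Year 1→Year 2:
ΣP(Year 2)Q(Year 1) = 1.27×64 + 4.28×120 = 81.28 + 513.6 = 594.88
ΣP(Year 1)Q(Year 1) = 1.50×64 + 4.75×120 = 96 + 570 = 666
link = 594.88/666 = 0.893213
Link Year 2→Year 3:
ΣP(Year 3)Q(Year 2) = 1.05×70 + 3.88×131 = 73.5 + 508.28 = 581.78
ΣP(Year 2)Q(Year 2) = 1.27×70 + 4.28×131 = 88.9 + 560.68 = 649.58
link = 581.78/649.58 = 0.895625
Chained index = 100 × 0.893213 × 0.895625 = 79.9984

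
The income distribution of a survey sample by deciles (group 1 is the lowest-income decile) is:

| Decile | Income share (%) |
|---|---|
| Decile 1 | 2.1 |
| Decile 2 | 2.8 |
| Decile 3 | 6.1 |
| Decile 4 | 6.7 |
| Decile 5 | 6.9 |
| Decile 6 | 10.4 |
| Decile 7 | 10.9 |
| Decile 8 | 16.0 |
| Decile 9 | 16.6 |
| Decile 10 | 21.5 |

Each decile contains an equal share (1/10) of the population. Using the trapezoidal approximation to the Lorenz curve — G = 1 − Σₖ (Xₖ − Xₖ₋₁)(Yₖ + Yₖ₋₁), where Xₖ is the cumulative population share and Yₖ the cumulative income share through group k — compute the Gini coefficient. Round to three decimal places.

Cumulative income shares Yₖ: 0.0210, 0.0490, 0.1100, 0.1770, 0.2460, 0.3500, 0.4590, 0.6190, 0.7850, 1.0000
Σ (Xₖ−Xₖ₋₁)(Yₖ+Yₖ₋₁) = (1/10)(0.0210+0.0000) + (1/10)(0.0490+0.0210) + (1/10)(0.1100+0.0490) + (1/10)(0.1770+0.1100) + (1/10)(0.2460+0.1770) + (1/10)(0.3500+0.2460) + (1/10)(0.4590+0.3500) + (1/10)(0.6190+0.4590) + (1/10)(0.7850+0.6190) + (1/10)(1.0000+0.7850)
  = 0.0021 + 0.0070 + 0.0159 + 0.0287 + 0.0423 + 0.0596 + 0.0809 + 0.1078 + 0.1404 + 0.1785 = 0.6632
G = 1 − 0.6632 = 0.3368

0.337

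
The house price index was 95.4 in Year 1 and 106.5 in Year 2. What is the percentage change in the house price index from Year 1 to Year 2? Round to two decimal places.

Change = (106.5 − 95.4) / 95.4 × 100
       = 11.1 / 95.4 × 100 = 11.6352%

11.64%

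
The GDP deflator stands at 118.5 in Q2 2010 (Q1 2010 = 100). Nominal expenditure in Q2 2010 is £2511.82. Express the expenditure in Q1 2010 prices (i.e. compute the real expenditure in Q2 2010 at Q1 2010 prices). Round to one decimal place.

Real = Nominal ÷ (Index/100) = 2511.82 ÷ (118.5/100)
     = 2511.82 ÷ 1.185 = 2119.6793

2119.7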